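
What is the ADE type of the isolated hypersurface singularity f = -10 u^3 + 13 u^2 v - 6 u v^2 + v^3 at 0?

The Hessian of f at 0 has rank 0. Corank 2; j^3 = -(2*u - v)*(5*u^2 - 4*u*v + v^2) splits into three distinct lines over C (the quadratic factor has nonzero discriminant), so D_4.

D4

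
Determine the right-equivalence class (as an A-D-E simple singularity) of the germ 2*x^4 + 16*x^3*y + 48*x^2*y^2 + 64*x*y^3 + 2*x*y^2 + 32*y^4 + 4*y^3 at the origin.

The Hessian of f at 0 has rank 0. Corank 2; j^3 = 2*y^2*(x + 2*y) has shape L^2 M (L != M), so D-series; mu = 5 gives D_5.

D5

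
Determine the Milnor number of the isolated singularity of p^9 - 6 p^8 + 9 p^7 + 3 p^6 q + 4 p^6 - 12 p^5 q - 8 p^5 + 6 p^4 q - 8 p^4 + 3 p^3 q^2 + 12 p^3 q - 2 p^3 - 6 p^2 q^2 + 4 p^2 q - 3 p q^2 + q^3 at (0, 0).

4

The Hessian of f at 0 has rank 0. Corank 2; j^3 = -(p - q)*(2*p^2 - 2*p*q + q^2) splits into three distinct lines over C (the quadratic factor has nonzero discriminant), so D_4.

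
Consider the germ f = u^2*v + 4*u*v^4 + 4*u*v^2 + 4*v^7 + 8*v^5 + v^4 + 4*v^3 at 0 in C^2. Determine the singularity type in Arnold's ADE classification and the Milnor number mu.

Type D_5, Milnor number mu = 5.

The Hessian of f at 0 is [[0, 0], [0, 0]] with rank 0, so corank 2. A Groebner basis of the Jacobian ideal J(f) in C{u,v} is {u^3 - 2*u^2 + 8*v^2, u^2/4 + v^3 - v^2, u*v + 2*v^2}; counting standard monomials gives mu = 5. Corank 2; j^3 = v*(u + 2*v)^2 has shape L^2 M (L != M), so D-series; mu = 5 gives D_5.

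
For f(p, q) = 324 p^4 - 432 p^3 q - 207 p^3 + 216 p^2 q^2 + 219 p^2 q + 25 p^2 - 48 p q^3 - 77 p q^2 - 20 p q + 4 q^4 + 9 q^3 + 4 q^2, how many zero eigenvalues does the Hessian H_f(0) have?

1

The Hessian at 0 is [[50, -20], [-20, 8]] of rank 1; hence corank 1.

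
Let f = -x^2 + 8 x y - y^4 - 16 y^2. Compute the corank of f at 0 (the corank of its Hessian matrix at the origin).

The Hessian at 0 is [[-2, 8], [8, -32]] of rank 1; hence corank 1.

1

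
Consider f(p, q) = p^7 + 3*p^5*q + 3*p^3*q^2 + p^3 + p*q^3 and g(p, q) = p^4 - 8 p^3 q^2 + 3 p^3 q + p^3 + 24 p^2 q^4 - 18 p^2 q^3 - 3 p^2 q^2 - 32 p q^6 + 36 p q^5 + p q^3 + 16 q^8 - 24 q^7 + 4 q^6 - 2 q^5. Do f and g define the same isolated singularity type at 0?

The Hessian of f at 0 has rank 0. Corank 2; j^3 = p^3 is a perfect cube, so E-series; the 4-jet and mu = 7 give E_7. The Hessian of g at 0 has rank 0. Corank 2; j^3 = p^3 is a perfect cube, so E-series; the 4-jet and mu = 7 give E_7. Both have type E_7, hence right-equivalent.

Yes.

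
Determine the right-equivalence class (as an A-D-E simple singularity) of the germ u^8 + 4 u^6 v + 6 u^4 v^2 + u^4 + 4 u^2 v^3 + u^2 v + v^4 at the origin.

The Hessian of f at 0 is [[0, 0], [0, 0]] with rank 0, so corank 2. A Groebner basis of the Jacobian ideal J(f) in C{u,v} is {u^3, u^2/4 + v^3, u*v}; counting standard monomials gives mu = 5. Corank 2; j^3 = u^2*v has shape L^2 M (L != M), so D-series; mu = 5 gives D_5.

D_{5}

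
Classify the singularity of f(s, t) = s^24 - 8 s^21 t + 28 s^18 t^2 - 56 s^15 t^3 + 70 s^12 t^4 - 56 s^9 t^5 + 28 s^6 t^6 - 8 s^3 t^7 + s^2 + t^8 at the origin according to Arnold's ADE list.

The Hessian of f at 0 has rank 1. Corank 1: A-series; mu = 7 gives A_7.

A7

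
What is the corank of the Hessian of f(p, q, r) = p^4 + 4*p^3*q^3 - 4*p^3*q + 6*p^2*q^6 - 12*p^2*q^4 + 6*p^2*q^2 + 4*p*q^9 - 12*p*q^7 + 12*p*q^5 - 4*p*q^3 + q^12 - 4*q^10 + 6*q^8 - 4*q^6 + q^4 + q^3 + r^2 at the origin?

The Hessian at 0 is [[0, 0, 0], [0, 0, 0], [0, 0, 2]] of rank 1; hence corank 2.

2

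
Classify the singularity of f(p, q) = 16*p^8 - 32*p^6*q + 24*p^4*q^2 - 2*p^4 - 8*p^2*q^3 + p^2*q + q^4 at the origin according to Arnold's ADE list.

D5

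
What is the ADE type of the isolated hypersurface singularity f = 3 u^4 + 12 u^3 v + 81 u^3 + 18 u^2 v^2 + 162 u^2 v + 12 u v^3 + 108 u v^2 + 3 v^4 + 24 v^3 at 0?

E_{6}

The Hessian of f at 0 has rank 0. Corank 2; j^3 = 3*(3*u + 2*v)^3 is a perfect cube, so E-series; the 4-jet and mu = 6 give E_6.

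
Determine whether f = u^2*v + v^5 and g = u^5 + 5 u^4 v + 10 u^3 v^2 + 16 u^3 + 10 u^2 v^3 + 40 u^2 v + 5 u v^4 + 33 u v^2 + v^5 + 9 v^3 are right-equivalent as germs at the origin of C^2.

Yes.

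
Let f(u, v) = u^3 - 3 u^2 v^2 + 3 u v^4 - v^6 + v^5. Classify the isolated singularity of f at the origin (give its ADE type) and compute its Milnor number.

Type E8, Milnor number mu = 8.

The Hessian of f at 0 has rank 0. Corank 2; j^3 = u^3 is a perfect cube, so E-series; the 5-jet and mu = 8 give E_8.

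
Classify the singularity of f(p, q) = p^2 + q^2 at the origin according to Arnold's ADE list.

The Hessian of f at 0 has rank 2. Corank 0: nondegenerate Morse point, so A_1.

A_{1}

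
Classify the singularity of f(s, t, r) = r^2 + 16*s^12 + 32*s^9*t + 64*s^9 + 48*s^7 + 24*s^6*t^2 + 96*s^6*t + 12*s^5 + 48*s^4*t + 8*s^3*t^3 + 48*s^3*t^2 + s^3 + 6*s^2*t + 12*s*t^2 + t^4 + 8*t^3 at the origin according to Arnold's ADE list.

E6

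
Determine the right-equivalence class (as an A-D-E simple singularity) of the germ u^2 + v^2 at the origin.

A_{1}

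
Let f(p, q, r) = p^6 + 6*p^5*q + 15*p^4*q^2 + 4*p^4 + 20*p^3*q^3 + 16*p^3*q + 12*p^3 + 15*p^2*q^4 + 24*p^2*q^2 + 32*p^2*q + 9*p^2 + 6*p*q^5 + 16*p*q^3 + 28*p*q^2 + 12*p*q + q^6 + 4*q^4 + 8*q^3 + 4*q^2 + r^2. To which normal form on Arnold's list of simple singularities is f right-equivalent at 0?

A_5

The Hessian of f at 0 has rank 2. Corank 1: A-series; mu = 5 gives A_5.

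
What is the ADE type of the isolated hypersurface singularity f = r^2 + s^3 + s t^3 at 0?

The Hessian of f at 0 has rank 1. Corank 2; j^3 = s^3 is a perfect cube, so E-series; the 4-jet and mu = 7 give E_7.

E_{7}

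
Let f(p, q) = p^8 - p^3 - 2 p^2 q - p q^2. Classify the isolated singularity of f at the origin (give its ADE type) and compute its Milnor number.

Type D_{9}, Milnor number mu = 9.

The Hessian of f at 0 is [[0, 0], [0, 0]] with rank 0, so corank 2. A Groebner basis of the Jacobian ideal J(f) in C{p,q} is {p*q/8 + q^7 + q^2/8, p*q^2 + q^3, p^2 + p*q}; counting standard monomials gives mu = 9. Corank 2; j^3 = -p*(p + q)^2 has shape L^2 M (L != M), so D-series; mu = 9 gives D_9.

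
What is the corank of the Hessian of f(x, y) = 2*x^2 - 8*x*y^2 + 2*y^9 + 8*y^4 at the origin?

1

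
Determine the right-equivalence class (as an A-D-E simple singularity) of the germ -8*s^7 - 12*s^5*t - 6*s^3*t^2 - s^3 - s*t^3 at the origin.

E_7

The Hessian of f at 0 is [[0, 0], [0, 0]] with rank 0, so corank 2. A Groebner basis of the Jacobian ideal J(f) in C{s,t} is {s^3, s*t^2, 3*s^2 + t^3}; counting standard monomials gives mu = 7. Corank 2; j^3 = -s^3 is a perfect cube, so E-series; the 4-jet and mu = 7 give E_7.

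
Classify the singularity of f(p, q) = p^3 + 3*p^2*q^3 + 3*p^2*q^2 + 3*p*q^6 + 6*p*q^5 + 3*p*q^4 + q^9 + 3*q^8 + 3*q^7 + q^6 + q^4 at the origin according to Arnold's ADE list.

E6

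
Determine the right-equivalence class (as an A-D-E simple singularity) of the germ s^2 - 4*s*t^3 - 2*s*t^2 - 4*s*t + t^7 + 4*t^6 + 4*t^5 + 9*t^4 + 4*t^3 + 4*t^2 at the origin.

A_6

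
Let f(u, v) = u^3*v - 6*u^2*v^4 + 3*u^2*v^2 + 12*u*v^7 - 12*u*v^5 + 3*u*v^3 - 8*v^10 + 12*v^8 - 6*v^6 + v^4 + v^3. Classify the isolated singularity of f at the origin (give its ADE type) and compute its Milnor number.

The Hessian of f at 0 has rank 0. Corank 2; j^3 = v^3 is a perfect cube, so E-series; the 4-jet and mu = 7 give E_7.

Type E_{7}, Milnor number mu = 7.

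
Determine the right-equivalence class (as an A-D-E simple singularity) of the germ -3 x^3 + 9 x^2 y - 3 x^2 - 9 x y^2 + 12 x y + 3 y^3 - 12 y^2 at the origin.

A_{2}

The Hessian of f at 0 is [[-6, 12], [12, -24]] with rank 1, so corank 1. A Groebner basis of the Jacobian ideal J(f) in C{x,y} is {y^2, x - 2*y}; counting standard monomials gives mu = 2. Corank 1: A-series; mu = 2 gives A_2.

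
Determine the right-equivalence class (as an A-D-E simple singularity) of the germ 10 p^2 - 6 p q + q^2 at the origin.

A_{1}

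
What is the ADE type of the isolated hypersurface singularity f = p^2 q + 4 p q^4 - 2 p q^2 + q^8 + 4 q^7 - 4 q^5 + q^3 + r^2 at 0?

D_9

The Hessian of f at 0 is [[0, 0, 0], [0, 0, 0], [0, 0, 2]] with rank 1, so corank 2. A Groebner basis of the Jacobian ideal J(f) in C{p,q,r} is {p^2*q^2 + 2*p^2*q + p^2 - 4*p*q^2 - 3*p*q/2 + 2*q^3 + q^2/2, p^2*q + p^2/2 + p*q^3 - 2*p*q^2 - p*q/2 + q^3, p*q/2 + q^4 - q^2/2, p^3 - 3*p^2*q + 3*p*q^2 - q^3, r}; counting standard monomials gives mu = 9. Corank 2; j^3 = q*(p - q)^2 has shape L^2 M (L != M), so D-series; mu = 9 gives D_9.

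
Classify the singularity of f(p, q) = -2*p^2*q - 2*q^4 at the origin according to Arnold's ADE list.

D_5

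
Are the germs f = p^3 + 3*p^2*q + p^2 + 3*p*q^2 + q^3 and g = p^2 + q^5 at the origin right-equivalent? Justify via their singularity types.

The Hessian of f at 0 is [[2, 0], [0, 0]] with rank 1, so corank 1. A Groebner basis of the Jacobian ideal J(f) in C{p,q} is {q^2, p}; counting standard monomials gives mu = 2. Corank 1: A-series; mu = 2 gives A_2. The Hessian of g at 0 is [[2, 0], [0, 0]] with rank 1, so corank 1. A Groebner basis of the Jacobian ideal J(g) in C{p,q} is {q^4, p}; counting standard monomials gives mu = 4. Corank 1: A-series; mu = 4 gives A_4. f is A_2 but g is A_4, hence not right-equivalent.

No.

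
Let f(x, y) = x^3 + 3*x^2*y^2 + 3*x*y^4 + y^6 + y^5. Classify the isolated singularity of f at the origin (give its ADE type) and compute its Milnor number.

Type E_{8}, Milnor number mu = 8.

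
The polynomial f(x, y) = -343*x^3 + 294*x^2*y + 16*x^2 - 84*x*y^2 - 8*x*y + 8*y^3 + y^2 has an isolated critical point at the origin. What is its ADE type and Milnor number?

Type A_2, Milnor number mu = 2.

The Hessian of f at 0 has rank 1. Corank 1: A-series; mu = 2 gives A_2.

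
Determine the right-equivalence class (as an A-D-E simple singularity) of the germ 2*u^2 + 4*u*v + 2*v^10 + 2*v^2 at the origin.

The Hessian of f at 0 is [[4, 4], [4, 4]] with rank 1, so corank 1. A Groebner basis of the Jacobian ideal J(f) in C{u,v} is {v^9, u + v}; counting standard monomials gives mu = 9. Corank 1: A-series; mu = 9 gives A_9.

A9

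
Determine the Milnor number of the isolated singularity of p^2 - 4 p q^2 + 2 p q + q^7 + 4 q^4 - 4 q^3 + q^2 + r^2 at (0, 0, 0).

The Hessian of f at 0 has rank 2. Corank 1: A-series; mu = 6 gives A_6.

6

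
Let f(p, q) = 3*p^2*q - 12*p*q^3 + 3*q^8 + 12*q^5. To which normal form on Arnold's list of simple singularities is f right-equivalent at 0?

The Hessian of f at 0 is [[0, 0], [0, 0]] with rank 0, so corank 2. A Groebner basis of the Jacobian ideal J(f) in C{p,q} is {p^4, p^3*q + p^2 - 2*p*q^2, -p^3/2 + p^2*q^2, -p*q/2 + q^3}; counting standard monomials gives mu = 9. Corank 2; j^3 = 3*p^2*q has shape L^2 M (L != M), so D-series; mu = 9 gives D_9.

D9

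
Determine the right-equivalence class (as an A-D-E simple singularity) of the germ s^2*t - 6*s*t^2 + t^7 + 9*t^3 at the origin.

D_8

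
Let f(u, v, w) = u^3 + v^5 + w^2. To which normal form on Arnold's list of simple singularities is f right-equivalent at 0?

E8

The Hessian of f at 0 has rank 1. Corank 2; j^3 = u^3 is a perfect cube, so E-series; the 5-jet and mu = 8 give E_8.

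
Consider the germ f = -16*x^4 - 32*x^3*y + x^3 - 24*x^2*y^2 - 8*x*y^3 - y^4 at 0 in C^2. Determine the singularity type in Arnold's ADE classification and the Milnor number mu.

Type E_{6}, Milnor number mu = 6.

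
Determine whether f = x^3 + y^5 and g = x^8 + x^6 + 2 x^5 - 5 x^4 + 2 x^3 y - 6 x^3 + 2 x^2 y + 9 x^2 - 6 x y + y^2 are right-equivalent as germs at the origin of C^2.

The Hessian of f at 0 has rank 0. Corank 2; j^3 = x^3 is a perfect cube, so E-series; the 5-jet and mu = 8 give E_8. The Hessian of g at 0 has rank 1. Corank 1: A-series; mu = 7 gives A_7. f is E_8 but g is A_7, hence not right-equivalent.

No.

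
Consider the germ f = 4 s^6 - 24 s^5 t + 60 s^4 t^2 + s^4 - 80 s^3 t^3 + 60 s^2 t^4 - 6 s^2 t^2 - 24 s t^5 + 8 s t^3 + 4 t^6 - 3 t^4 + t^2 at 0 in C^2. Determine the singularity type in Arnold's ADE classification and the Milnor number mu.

Type A3, Milnor number mu = 3.

The Hessian of f at 0 has rank 1. Corank 1: A-series; mu = 3 gives A_3.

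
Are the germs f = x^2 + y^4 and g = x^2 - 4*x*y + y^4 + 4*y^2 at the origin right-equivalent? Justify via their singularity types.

The Hessian of f at 0 has rank 1. Corank 1: A-series; mu = 3 gives A_3. The Hessian of g at 0 has rank 1. Corank 1: A-series; mu = 3 gives A_3. Both have type A_3, hence right-equivalent.

Yes.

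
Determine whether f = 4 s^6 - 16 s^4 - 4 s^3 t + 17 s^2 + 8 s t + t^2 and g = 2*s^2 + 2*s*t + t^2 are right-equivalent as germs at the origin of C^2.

Yes.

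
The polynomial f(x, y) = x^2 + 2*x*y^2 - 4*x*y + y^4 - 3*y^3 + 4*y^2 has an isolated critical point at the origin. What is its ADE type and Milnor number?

Type A_{2}, Milnor number mu = 2.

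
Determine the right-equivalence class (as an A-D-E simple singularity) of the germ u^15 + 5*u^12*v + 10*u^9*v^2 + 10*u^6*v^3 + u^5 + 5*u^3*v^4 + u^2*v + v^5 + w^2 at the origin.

D6

The Hessian of f at 0 has rank 1. Corank 2; j^3 = u^2*v has shape L^2 M (L != M), so D-series; mu = 6 gives D_6.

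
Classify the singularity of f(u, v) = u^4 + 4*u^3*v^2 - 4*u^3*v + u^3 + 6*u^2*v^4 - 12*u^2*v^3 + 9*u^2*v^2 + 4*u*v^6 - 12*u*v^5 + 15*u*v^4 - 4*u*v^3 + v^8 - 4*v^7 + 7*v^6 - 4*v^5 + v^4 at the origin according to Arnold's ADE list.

E_6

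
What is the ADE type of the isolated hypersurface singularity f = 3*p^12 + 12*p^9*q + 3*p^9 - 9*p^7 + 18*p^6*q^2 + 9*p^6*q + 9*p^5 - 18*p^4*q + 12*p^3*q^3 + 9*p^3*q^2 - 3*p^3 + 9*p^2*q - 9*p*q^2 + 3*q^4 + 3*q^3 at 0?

E6

The Hessian of f at 0 is [[0, 0], [0, 0]] with rank 0, so corank 2. A Groebner basis of the Jacobian ideal J(f) in C{p,q} is {q^3, p^2 - 2*p*q + q^2}; counting standard monomials gives mu = 6. Corank 2; j^3 = -3*(p - q)^3 is a perfect cube, so E-series; the 4-jet and mu = 6 give E_6.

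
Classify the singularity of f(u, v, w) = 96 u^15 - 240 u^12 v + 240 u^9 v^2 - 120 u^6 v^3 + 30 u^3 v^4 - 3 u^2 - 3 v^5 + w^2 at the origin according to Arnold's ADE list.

A_4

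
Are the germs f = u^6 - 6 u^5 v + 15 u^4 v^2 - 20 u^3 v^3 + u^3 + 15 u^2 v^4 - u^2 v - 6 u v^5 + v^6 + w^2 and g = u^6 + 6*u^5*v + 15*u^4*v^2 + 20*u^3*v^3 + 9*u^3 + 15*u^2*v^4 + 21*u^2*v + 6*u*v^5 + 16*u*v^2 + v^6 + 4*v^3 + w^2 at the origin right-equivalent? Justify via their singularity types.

Yes.

The Hessian of f at 0 has rank 1. Corank 2; j^3 = u^2*(u - v) has shape L^2 M (L != M), so D-series; mu = 7 gives D_7. The Hessian of g at 0 has rank 1. Corank 2; j^3 = (u + v)*(3*u + 2*v)^2 has shape L^2 M (L != M), so D-series; mu = 7 gives D_7. Both have type D_7, hence right-equivalent.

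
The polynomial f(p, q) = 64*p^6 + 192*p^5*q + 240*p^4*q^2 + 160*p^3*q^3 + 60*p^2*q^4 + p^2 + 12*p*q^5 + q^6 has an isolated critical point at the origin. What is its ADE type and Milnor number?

The Hessian of f at 0 is [[2, 0], [0, 0]] with rank 1, so corank 1. A Groebner basis of the Jacobian ideal J(f) in C{p,q} is {q^5, p}; counting standard monomials gives mu = 5. Corank 1: A-series; mu = 5 gives A_5.

Type A_{5}, Milnor number mu = 5.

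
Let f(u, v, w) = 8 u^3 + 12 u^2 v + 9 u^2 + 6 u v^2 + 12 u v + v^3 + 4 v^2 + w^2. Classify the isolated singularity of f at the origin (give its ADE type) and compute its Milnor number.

Type A2, Milnor number mu = 2.

The Hessian of f at 0 has rank 2. Corank 1: A-series; mu = 2 gives A_2.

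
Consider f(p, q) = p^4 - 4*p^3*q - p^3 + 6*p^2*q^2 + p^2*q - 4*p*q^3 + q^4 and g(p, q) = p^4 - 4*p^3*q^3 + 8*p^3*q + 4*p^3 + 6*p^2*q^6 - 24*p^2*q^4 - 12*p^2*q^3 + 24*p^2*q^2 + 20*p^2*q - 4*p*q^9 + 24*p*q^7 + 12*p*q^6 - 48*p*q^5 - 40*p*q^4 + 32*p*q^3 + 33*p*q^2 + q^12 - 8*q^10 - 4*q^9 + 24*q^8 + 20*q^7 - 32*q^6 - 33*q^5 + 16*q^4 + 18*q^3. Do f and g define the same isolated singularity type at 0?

Yes.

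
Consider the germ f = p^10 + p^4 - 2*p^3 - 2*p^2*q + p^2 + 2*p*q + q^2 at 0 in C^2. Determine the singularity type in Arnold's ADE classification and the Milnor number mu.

The Hessian of f at 0 is [[2, 2], [2, 2]] with rank 1, so corank 1. A Groebner basis of the Jacobian ideal J(f) in C{p,q} is {p*q^4 + 10*p*q^3 + 15*p*q^2 + 7*p*q + p + 4*q^4 + 10*q^3 + 6*q^2 + q, -30*p*q^3 - 54*p*q^2 - 27*p*q - 4*p + q^5 - 10*q^4 - 35*q^3 - 23*q^2 - 4*q, p^2 - p - q}; counting standard monomials gives mu = 9. Corank 1: A-series; mu = 9 gives A_9.

Type A_9, Milnor number mu = 9.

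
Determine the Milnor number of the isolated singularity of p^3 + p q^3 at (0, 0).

The Hessian of f at 0 has rank 0. Corank 2; j^3 = p^3 is a perfect cube, so E-series; the 4-jet and mu = 7 give E_7.

7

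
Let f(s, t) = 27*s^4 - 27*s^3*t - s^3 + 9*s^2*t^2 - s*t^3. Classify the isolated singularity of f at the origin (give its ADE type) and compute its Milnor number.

Type E_7, Milnor number mu = 7.

The Hessian of f at 0 has rank 0. Corank 2; j^3 = -s^3 is a perfect cube, so E-series; the 4-jet and mu = 7 give E_7.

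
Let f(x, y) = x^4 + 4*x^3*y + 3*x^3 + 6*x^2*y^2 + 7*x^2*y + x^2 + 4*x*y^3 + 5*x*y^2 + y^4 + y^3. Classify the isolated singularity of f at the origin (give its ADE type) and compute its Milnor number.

Type A_2, Milnor number mu = 2.

The Hessian of f at 0 has rank 1. Corank 1: A-series; mu = 2 gives A_2.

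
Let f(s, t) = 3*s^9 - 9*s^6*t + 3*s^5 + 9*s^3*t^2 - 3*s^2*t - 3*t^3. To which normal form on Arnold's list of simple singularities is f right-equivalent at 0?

The Hessian of f at 0 has rank 0. Corank 2; j^3 = -3*t*(s^2 + t^2) splits into three distinct lines over C (the quadratic factor has nonzero discriminant), so D_4.

D4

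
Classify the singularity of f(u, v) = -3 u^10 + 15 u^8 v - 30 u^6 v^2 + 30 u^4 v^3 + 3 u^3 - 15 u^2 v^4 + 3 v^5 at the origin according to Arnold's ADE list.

E_8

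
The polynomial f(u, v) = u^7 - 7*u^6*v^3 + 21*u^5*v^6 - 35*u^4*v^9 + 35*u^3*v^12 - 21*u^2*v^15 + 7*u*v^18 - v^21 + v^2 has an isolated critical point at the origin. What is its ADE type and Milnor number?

Type A_6, Milnor number mu = 6.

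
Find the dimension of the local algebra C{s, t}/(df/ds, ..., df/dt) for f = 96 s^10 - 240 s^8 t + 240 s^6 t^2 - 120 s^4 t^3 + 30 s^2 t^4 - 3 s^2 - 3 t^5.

The Hessian of f at 0 has rank 1. Corank 1: A-series; mu = 4 gives A_4.

4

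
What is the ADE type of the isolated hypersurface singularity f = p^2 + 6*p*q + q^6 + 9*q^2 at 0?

The Hessian of f at 0 has rank 1. Corank 1: A-series; mu = 5 gives A_5.

A_{5}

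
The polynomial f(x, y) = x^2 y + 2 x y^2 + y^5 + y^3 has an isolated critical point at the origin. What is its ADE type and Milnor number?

Type D6, Milnor number mu = 6.

The Hessian of f at 0 has rank 0. Corank 2; j^3 = y*(x + y)^2 has shape L^2 M (L != M), so D-series; mu = 6 gives D_6.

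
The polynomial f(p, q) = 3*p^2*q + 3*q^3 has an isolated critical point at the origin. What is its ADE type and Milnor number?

Type D_4, Milnor number mu = 4.

The Hessian of f at 0 has rank 0. Corank 2; j^3 = 3*q*(p^2 + q^2) splits into three distinct lines over C (the quadratic factor has nonzero discriminant), so D_4.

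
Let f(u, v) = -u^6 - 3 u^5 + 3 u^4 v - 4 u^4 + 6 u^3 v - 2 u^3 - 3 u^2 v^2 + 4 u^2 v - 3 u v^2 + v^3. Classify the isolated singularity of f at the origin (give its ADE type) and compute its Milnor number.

Type D_4, Milnor number mu = 4.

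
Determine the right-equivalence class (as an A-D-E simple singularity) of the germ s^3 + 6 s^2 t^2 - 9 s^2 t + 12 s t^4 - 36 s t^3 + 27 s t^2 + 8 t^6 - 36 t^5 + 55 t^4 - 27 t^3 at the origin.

E6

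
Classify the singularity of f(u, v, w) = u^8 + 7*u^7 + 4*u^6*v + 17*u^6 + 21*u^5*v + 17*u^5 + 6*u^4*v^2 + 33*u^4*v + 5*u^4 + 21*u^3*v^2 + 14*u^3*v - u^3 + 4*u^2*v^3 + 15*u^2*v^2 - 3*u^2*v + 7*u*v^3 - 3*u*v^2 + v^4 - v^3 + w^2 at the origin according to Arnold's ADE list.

E7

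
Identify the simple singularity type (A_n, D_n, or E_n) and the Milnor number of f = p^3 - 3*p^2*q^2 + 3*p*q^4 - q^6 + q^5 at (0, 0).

The Hessian of f at 0 has rank 0. Corank 2; j^3 = p^3 is a perfect cube, so E-series; the 5-jet and mu = 8 give E_8.

Type E_8, Milnor number mu = 8.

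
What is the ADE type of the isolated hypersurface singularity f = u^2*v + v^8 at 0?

The Hessian of f at 0 is [[0, 0], [0, 0]] with rank 0, so corank 2. A Groebner basis of the Jacobian ideal J(f) in C{u,v} is {u^2/8 + v^7, u^3, u*v}; counting standard monomials gives mu = 9. Corank 2; j^3 = u^2*v has shape L^2 M (L != M), so D-series; mu = 9 gives D_9.

D_9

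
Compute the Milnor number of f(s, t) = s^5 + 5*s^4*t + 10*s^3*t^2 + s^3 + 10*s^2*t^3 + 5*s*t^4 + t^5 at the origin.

8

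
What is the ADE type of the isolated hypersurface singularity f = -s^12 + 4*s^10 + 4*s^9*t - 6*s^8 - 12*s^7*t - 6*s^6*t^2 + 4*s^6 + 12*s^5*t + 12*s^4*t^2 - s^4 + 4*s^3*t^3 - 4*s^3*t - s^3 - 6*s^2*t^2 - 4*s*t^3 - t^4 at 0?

The Hessian of f at 0 has rank 0. Corank 2; j^3 = -s^3 is a perfect cube, so E-series; the 4-jet and mu = 6 give E_6.

E6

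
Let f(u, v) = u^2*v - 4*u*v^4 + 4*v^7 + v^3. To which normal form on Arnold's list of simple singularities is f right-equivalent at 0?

The Hessian of f at 0 is [[0, 0], [0, 0]] with rank 0, so corank 2. A Groebner basis of the Jacobian ideal J(f) in C{u,v} is {v^3, u^2 + 3*v^2, u*v}; counting standard monomials gives mu = 4. Corank 2; j^3 = v*(u^2 + v^2) splits into three distinct lines over C (the quadratic factor has nonzero discriminant), so D_4.

D4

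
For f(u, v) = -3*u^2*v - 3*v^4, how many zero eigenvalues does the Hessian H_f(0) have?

Hessian at 0 has rank 0.

2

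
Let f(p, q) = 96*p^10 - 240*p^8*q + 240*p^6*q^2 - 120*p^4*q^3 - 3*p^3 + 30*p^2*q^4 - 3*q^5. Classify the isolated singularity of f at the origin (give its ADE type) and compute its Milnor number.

Type E8, Milnor number mu = 8.

The Hessian of f at 0 has rank 0. Corank 2; j^3 = -3*p^3 is a perfect cube, so E-series; the 5-jet and mu = 8 give E_8.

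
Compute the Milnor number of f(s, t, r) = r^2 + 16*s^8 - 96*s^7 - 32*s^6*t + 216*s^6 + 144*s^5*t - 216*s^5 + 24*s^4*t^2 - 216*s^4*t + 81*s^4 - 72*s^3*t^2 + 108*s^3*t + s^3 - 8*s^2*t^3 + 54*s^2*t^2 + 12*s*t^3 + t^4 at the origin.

6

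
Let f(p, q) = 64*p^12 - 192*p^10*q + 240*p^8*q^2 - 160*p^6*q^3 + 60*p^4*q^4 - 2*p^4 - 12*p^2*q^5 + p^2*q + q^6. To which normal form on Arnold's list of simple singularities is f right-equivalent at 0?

The Hessian of f at 0 has rank 0. Corank 2; j^3 = p^2*q has shape L^2 M (L != M), so D-series; mu = 7 gives D_7.

D_7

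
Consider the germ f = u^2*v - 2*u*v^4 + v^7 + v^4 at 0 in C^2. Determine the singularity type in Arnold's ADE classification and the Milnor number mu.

Type D_5, Milnor number mu = 5.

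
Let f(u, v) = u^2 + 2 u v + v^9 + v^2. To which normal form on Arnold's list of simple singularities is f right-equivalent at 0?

A8

The Hessian of f at 0 is [[2, 2], [2, 2]] with rank 1, so corank 1. A Groebner basis of the Jacobian ideal J(f) in C{u,v} is {v^8, u + v}; counting standard monomials gives mu = 8. Corank 1: A-series; mu = 8 gives A_8.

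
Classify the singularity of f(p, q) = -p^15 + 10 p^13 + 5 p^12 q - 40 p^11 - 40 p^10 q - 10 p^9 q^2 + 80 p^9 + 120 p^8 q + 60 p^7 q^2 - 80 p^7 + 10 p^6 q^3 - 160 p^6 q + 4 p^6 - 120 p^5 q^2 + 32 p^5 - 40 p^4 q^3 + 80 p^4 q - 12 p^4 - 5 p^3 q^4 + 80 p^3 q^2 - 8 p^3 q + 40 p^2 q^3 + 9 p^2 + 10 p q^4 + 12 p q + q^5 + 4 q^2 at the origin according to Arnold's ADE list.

The Hessian of f at 0 is [[18, 12], [12, 8]] with rank 1, so corank 1. A Groebner basis of the Jacobian ideal J(f) in C{p,q} is {81*p/16 + q^3 + 27*q/8, p^2 - 4*q^2/9, p*q + 2*q^2/3}; counting standard monomials gives mu = 4. Corank 1: A-series; mu = 4 gives A_4.

A4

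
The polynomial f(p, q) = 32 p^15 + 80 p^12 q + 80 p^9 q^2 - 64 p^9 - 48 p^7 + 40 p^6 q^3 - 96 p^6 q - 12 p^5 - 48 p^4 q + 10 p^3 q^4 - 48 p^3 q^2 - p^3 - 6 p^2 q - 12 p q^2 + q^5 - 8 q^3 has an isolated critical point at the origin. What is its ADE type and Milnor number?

Type E8, Milnor number mu = 8.

The Hessian of f at 0 has rank 0. Corank 2; j^3 = -(p + 2*q)^3 is a perfect cube, so E-series; the 5-jet and mu = 8 give E_8.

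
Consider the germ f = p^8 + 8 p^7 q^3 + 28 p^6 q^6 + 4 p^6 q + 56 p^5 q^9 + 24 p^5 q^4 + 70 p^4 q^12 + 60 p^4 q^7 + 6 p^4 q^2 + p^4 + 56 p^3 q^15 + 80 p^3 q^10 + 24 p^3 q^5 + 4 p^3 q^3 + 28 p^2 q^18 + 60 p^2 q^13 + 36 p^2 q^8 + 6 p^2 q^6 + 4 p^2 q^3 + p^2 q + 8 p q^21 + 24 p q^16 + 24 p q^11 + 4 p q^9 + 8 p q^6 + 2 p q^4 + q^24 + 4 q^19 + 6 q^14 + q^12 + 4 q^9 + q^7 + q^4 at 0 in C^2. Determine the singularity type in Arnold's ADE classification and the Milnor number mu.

The Hessian of f at 0 has rank 0. Corank 2; j^3 = p^2*q has shape L^2 M (L != M), so D-series; mu = 5 gives D_5.

Type D_{5}, Milnor number mu = 5.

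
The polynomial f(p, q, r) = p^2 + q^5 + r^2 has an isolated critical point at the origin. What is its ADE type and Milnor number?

Type A_{4}, Milnor number mu = 4.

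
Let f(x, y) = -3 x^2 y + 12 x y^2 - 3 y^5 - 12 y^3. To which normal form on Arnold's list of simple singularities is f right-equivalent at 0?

D_6

The Hessian of f at 0 is [[0, 0], [0, 0]] with rank 0, so corank 2. A Groebner basis of the Jacobian ideal J(f) in C{x,y} is {x^2/5 + y^4 - 4*y^2/5, x^3 - 8*y^3, x*y - 2*y^2}; counting standard monomials gives mu = 6. Corank 2; j^3 = -3*y*(x - 2*y)^2 has shape L^2 M (L != M), so D-series; mu = 6 gives D_6.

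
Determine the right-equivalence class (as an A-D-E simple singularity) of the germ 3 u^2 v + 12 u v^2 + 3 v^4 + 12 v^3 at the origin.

D5

The Hessian of f at 0 is [[0, 0], [0, 0]] with rank 0, so corank 2. A Groebner basis of the Jacobian ideal J(f) in C{u,v} is {u^3 - 2*u^2 + 8*v^2, u^2/4 + v^3 - v^2, u*v + 2*v^2}; counting standard monomials gives mu = 5. Corank 2; j^3 = 3*v*(u + 2*v)^2 has shape L^2 M (L != M), so D-series; mu = 5 gives D_5.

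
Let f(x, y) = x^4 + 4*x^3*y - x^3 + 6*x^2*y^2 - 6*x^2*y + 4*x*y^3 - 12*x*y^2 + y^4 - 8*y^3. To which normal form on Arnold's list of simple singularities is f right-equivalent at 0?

The Hessian of f at 0 has rank 0. Corank 2; j^3 = -(x + 2*y)^3 is a perfect cube, so E-series; the 4-jet and mu = 6 give E_6.

E_{6}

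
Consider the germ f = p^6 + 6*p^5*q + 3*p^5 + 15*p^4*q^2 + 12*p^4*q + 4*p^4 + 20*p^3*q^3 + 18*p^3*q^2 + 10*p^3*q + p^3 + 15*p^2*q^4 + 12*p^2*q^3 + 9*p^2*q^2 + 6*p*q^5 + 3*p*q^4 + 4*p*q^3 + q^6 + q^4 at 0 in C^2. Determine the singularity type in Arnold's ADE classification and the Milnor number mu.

Type E6, Milnor number mu = 6.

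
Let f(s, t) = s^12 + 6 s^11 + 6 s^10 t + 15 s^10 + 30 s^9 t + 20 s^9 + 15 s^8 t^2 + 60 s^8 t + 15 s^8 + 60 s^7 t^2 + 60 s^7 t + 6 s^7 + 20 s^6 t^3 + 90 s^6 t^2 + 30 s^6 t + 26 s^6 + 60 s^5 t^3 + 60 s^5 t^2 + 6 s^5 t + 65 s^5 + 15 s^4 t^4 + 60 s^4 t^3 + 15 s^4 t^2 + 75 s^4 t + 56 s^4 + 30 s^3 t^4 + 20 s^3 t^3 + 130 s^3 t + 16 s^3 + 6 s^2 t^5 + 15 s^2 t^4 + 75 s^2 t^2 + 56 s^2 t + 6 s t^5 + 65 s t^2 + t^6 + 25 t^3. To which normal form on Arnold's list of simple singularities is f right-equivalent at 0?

D_{7}

The Hessian of f at 0 has rank 0. Corank 2; j^3 = (s + t)*(4*s + 5*t)^2 has shape L^2 M (L != M), so D-series; mu = 7 gives D_7.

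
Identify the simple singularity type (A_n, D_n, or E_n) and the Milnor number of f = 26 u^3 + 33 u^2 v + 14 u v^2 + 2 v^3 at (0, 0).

The Hessian of f at 0 has rank 0. Corank 2; j^3 = (2*u + v)*(13*u^2 + 10*u*v + 2*v^2) splits into three distinct lines over C (the quadratic factor has nonzero discriminant), so D_4.

Type D_{4}, Milnor number mu = 4.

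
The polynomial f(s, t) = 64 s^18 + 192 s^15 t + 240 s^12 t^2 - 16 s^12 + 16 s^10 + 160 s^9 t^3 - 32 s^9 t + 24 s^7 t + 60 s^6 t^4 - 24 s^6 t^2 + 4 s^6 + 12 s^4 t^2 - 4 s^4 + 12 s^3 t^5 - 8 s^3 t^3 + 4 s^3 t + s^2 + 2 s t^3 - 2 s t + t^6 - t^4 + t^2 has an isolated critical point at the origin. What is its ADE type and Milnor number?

The Hessian of f at 0 has rank 1. Corank 1: A-series; mu = 3 gives A_3.

Type A_{3}, Milnor number mu = 3.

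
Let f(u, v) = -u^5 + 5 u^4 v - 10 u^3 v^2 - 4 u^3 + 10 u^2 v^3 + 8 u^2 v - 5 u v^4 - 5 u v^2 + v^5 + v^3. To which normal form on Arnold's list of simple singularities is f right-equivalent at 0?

D_{6}

The Hessian of f at 0 has rank 0. Corank 2; j^3 = -(u - v)*(2*u - v)^2 has shape L^2 M (L != M), so D-series; mu = 6 gives D_6.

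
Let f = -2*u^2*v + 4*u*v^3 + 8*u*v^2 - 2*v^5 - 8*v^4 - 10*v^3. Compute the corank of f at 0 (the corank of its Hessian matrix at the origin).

Hessian at 0 has rank 0.

2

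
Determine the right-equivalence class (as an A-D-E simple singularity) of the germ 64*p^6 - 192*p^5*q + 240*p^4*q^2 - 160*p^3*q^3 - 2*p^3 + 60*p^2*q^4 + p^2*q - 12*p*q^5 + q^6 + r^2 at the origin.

D_{7}

The Hessian of f at 0 is [[0, 0, 0], [0, 0, 0], [0, 0, 2]] with rank 1, so corank 2. A Groebner basis of the Jacobian ideal J(f) in C{p,q,r} is {p*q/12 + q^5, p*q^2, p^2 - p*q/2, r}; counting standard monomials gives mu = 7. Corank 2; j^3 = -p^2*(2*p - q) has shape L^2 M (L != M), so D-series; mu = 7 gives D_7.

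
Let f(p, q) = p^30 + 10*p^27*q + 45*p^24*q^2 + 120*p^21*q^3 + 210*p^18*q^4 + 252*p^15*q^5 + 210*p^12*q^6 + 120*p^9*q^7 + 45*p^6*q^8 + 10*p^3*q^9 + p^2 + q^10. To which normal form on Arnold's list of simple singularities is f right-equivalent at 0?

A_{9}

The Hessian of f at 0 is [[2, 0], [0, 0]] with rank 1, so corank 1. A Groebner basis of the Jacobian ideal J(f) in C{p,q} is {q^9, p}; counting standard monomials gives mu = 9. Corank 1: A-series; mu = 9 gives A_9.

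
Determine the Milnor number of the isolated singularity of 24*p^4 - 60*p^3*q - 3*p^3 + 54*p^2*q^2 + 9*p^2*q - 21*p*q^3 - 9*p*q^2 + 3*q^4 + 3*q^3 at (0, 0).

7

The Hessian of f at 0 is [[0, 0], [0, 0]] with rank 0, so corank 2. A Groebner basis of the Jacobian ideal J(f) in C{p,q} is {3*p^2/4 - 3*p*q/2 + q^4 - q^3/4 + 3*q^2/4, p^3 - 9*p^2/4 + 9*p*q/2 - q^3/4 - 9*q^2/4, p^2*q - 7*p^2/4 + 7*p*q/2 - 5*q^3/12 - 7*q^2/4, -p^2 + p*q^2 + 2*p*q - 2*q^3/3 - q^2}; counting standard monomials gives mu = 7. Corank 2; j^3 = -3*(p - q)^3 is a perfect cube, so E-series; the 4-jet and mu = 7 give E_7.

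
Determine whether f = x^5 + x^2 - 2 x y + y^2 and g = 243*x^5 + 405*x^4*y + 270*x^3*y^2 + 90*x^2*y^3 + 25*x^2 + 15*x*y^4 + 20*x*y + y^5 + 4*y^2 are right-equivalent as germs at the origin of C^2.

Yes.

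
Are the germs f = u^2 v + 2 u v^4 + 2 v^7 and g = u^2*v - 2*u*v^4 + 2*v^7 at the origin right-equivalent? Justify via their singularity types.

The Hessian of f at 0 has rank 0. Corank 2; j^3 = u^2*v has shape L^2 M (L != M), so D-series; mu = 8 gives D_8. The Hessian of g at 0 has rank 0. Corank 2; j^3 = u^2*v has shape L^2 M (L != M), so D-series; mu = 8 gives D_8. Both have type D_8, hence right-equivalent.

Yes.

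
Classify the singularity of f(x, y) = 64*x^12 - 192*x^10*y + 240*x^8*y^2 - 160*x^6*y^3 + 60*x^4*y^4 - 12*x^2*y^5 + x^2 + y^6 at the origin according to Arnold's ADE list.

A_5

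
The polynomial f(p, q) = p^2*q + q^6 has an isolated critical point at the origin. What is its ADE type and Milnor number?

The Hessian of f at 0 has rank 0. Corank 2; j^3 = p^2*q has shape L^2 M (L != M), so D-series; mu = 7 gives D_7.

Type D_7, Milnor number mu = 7.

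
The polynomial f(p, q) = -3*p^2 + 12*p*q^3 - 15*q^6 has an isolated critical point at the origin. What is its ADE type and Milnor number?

The Hessian of f at 0 is [[-6, 0], [0, 0]] with rank 1, so corank 1. A Groebner basis of the Jacobian ideal J(f) in C{p,q} is {p*q^2, -p/2 + q^3, p^2}; counting standard monomials gives mu = 5. Corank 1: A-series; mu = 5 gives A_5.

Type A5, Milnor number mu = 5.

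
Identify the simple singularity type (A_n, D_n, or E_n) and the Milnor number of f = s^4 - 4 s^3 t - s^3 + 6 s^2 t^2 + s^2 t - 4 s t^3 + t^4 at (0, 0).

The Hessian of f at 0 is [[0, 0], [0, 0]] with rank 0, so corank 2. A Groebner basis of the Jacobian ideal J(f) in C{s,t} is {s*t^2, s*t/4 + t^3, s^2 - s*t}; counting standard monomials gives mu = 5. Corank 2; j^3 = -s^2*(s - t) has shape L^2 M (L != M), so D-series; mu = 5 gives D_5.

Type D_5, Milnor number mu = 5.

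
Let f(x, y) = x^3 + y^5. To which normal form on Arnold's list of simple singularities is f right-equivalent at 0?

E_8

The Hessian of f at 0 is [[0, 0], [0, 0]] with rank 0, so corank 2. A Groebner basis of the Jacobian ideal J(f) in C{x,y} is {y^4, x^2}; counting standard monomials gives mu = 8. Corank 2; j^3 = x^3 is a perfect cube, so E-series; the 5-jet and mu = 8 give E_8.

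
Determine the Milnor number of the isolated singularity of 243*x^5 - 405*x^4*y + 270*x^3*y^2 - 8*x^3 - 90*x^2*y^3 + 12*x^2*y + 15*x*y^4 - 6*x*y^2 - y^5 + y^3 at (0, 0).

The Hessian of f at 0 is [[0, 0], [0, 0]] with rank 0, so corank 2. A Groebner basis of the Jacobian ideal J(f) in C{x,y} is {y^5, x*y^3 - 11*y^4/24, x^2 - x*y + y^2/4}; counting standard monomials gives mu = 8. Corank 2; j^3 = -(2*x - y)^3 is a perfect cube, so E-series; the 5-jet and mu = 8 give E_8.

8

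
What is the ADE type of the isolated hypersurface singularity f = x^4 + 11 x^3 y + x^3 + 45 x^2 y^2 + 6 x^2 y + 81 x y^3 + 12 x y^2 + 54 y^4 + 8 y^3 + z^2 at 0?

The Hessian of f at 0 has rank 1. Corank 2; j^3 = (x + 2*y)^3 is a perfect cube, so E-series; the 4-jet and mu = 7 give E_7.

E_{7}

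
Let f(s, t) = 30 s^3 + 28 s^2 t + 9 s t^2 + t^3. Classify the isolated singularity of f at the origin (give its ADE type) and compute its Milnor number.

Type D_4, Milnor number mu = 4.

The Hessian of f at 0 is [[0, 0], [0, 0]] with rank 0, so corank 2. A Groebner basis of the Jacobian ideal J(f) in C{s,t} is {t^3, s^2 - 3*t^2/26, s*t + 9*t^2/26}; counting standard monomials gives mu = 4. Corank 2; j^3 = (3*s + t)*(10*s^2 + 6*s*t + t^2) splits into three distinct lines over C (the quadratic factor has nonzero discriminant), so D_4.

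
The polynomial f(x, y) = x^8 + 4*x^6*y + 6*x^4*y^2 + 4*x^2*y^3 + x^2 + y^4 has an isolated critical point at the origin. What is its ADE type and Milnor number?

Type A_3, Milnor number mu = 3.

The Hessian of f at 0 is [[2, 0], [0, 0]] with rank 1, so corank 1. A Groebner basis of the Jacobian ideal J(f) in C{x,y} is {y^3, x}; counting standard monomials gives mu = 3. Corank 1: A-series; mu = 3 gives A_3.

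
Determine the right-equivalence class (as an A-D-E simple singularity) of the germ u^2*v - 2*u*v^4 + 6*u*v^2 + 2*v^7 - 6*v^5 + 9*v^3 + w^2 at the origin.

D8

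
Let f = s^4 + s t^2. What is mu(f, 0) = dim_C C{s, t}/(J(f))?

5

The Hessian of f at 0 has rank 0. Corank 2; j^3 = s*t^2 has shape L^2 M (L != M), so D-series; mu = 5 gives D_5.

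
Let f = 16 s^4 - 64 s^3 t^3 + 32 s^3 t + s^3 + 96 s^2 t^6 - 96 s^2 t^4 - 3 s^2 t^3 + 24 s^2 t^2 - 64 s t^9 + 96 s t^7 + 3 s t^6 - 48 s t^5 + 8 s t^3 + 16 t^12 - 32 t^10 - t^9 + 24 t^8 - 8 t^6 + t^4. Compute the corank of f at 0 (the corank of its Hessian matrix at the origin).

2

The Hessian at 0 is [[0, 0], [0, 0]] of rank 0; hence corank 2.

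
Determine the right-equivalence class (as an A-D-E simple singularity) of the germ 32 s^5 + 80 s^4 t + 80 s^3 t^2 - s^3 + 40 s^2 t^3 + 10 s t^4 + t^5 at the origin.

The Hessian of f at 0 is [[0, 0], [0, 0]] with rank 0, so corank 2. A Groebner basis of the Jacobian ideal J(f) in C{s,t} is {t^5, s*t^3 + t^4/8, s^2}; counting standard monomials gives mu = 8. Corank 2; j^3 = -s^3 is a perfect cube, so E-series; the 5-jet and mu = 8 give E_8.

E_8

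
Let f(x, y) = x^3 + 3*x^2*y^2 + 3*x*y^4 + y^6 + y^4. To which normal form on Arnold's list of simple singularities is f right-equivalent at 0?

E6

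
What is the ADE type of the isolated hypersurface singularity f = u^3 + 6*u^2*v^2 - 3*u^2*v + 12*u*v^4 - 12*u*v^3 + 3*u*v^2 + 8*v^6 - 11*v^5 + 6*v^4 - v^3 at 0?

E8

The Hessian of f at 0 is [[0, 0], [0, 0]] with rank 0, so corank 2. A Groebner basis of the Jacobian ideal J(f) in C{u,v} is {v^4, u^3 - 3*u^2*v - 3*u^2/4 + 3*u*v/2 + 2*v^3 - 3*v^2/4, u^2/4 + u*v^2 - u*v/2 - v^3 + v^2/4}; counting standard monomials gives mu = 8. Corank 2; j^3 = (u - v)^3 is a perfect cube, so E-series; the 5-jet and mu = 8 give E_8.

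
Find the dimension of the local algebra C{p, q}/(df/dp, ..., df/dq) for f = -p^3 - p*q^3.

7

The Hessian of f at 0 has rank 0. Corank 2; j^3 = -p^3 is a perfect cube, so E-series; the 4-jet and mu = 7 give E_7.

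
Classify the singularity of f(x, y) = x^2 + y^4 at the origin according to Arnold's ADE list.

A3

The Hessian of f at 0 is [[2, 0], [0, 0]] with rank 1, so corank 1. A Groebner basis of the Jacobian ideal J(f) in C{x,y} is {y^3, x}; counting standard monomials gives mu = 3. Corank 1: A-series; mu = 3 gives A_3.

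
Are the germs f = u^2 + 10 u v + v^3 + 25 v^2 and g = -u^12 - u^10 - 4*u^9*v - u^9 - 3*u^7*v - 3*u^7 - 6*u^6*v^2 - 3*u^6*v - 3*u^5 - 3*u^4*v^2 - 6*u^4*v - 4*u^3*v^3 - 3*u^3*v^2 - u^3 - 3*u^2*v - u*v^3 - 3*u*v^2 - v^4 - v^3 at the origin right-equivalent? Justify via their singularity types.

The Hessian of f at 0 has rank 1. Corank 1: A-series; mu = 2 gives A_2. The Hessian of g at 0 has rank 0. Corank 2; j^3 = -(u + v)^3 is a perfect cube, so E-series; the 4-jet and mu = 7 give E_7. f is A_2 but g is E_7, hence not right-equivalent.

No.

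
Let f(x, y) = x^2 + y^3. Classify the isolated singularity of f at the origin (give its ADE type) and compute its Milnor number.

Type A_{2}, Milnor number mu = 2.

The Hessian of f at 0 is [[2, 0], [0, 0]] with rank 1, so corank 1. A Groebner basis of the Jacobian ideal J(f) in C{x,y} is {y^2, x}; counting standard monomials gives mu = 2. Corank 1: A-series; mu = 2 gives A_2.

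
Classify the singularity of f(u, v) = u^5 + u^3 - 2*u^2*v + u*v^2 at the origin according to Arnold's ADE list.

D_{6}

The Hessian of f at 0 is [[0, 0], [0, 0]] with rank 0, so corank 2. A Groebner basis of the Jacobian ideal J(f) in C{u,v} is {-u*v/5 + v^4 + v^2/5, u*v^2 - v^3, u^2 - u*v}; counting standard monomials gives mu = 6. Corank 2; j^3 = u*(u - v)^2 has shape L^2 M (L != M), so D-series; mu = 6 gives D_6.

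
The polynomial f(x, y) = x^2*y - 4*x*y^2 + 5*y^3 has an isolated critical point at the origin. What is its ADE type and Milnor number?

Type D4, Milnor number mu = 4.

The Hessian of f at 0 has rank 0. Corank 2; j^3 = y*(x^2 - 4*x*y + 5*y^2) splits into three distinct lines over C (the quadratic factor has nonzero discriminant), so D_4.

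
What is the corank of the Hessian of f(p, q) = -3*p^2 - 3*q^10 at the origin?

The Hessian at 0 is [[-6, 0], [0, 0]] of rank 1; hence corank 1.

1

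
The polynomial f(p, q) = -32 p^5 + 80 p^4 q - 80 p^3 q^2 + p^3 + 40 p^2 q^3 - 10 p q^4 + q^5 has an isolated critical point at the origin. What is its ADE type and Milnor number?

The Hessian of f at 0 has rank 0. Corank 2; j^3 = p^3 is a perfect cube, so E-series; the 5-jet and mu = 8 give E_8.

Type E_8, Milnor number mu = 8.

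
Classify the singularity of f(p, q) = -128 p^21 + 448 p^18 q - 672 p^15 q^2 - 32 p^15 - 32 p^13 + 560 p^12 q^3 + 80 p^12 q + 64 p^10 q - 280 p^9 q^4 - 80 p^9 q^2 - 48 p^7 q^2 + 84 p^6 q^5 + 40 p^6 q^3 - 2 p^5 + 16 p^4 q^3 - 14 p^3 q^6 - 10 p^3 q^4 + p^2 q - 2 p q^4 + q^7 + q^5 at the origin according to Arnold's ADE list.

The Hessian of f at 0 is [[0, 0], [0, 0]] with rank 0, so corank 2. A Groebner basis of the Jacobian ideal J(f) in C{p,q} is {-p*q + q^4, p*q^2, p^2 + 5*p*q}; counting standard monomials gives mu = 6. Corank 2; j^3 = p^2*q has shape L^2 M (L != M), so D-series; mu = 6 gives D_6.

D6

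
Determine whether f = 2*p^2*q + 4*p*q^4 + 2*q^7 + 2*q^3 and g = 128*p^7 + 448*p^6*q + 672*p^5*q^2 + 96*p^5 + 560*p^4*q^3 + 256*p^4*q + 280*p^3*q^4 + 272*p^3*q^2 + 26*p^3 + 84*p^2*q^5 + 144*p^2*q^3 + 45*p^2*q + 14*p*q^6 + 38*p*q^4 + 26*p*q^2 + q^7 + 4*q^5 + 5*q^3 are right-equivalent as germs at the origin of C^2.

The Hessian of f at 0 has rank 0. Corank 2; j^3 = 2*q*(p^2 + q^2) splits into three distinct lines over C (the quadratic factor has nonzero discriminant), so D_4. The Hessian of g at 0 has rank 0. Corank 2; j^3 = (2*p + q)*(13*p^2 + 16*p*q + 5*q^2) splits into three distinct lines over C (the quadratic factor has nonzero discriminant), so D_4. Both have type D_4, hence right-equivalent.

Yes.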